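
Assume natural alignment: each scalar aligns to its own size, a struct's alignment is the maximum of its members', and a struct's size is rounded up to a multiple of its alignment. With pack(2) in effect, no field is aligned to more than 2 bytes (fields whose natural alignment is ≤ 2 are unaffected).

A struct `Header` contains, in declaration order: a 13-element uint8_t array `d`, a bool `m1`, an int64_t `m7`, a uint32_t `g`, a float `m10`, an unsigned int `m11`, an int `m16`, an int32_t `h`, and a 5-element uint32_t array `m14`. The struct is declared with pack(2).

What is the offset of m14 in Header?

42

0..13  d  (13B, 1-aligned)
13..14  m1  (1B, 1-aligned)
14..22  m7  (8B, 2-aligned)
22..26  g  (4B, 2-aligned)
26..30  m10  (4B, 2-aligned)
30..34  m11  (4B, 2-aligned)
34..38  m16  (4B, 2-aligned)
38..42  h  (4B, 2-aligned)
42..62  m14  (20B, 2-aligned)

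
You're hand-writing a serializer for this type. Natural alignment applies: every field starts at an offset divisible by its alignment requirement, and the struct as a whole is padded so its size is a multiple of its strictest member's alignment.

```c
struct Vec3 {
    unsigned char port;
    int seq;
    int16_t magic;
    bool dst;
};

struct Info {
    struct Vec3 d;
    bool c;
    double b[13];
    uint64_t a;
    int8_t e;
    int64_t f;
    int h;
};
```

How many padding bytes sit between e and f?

Vec3: @0: port [1B, align 1] → 1; +3 pad (align 4); @4: seq [4B, align 4] → 8; @8: magic [2B, align 2] → 10; @10: dst [1B, align 1] → 11; +1 tail pad (align 4); size 12, align 4
@0: d [12B, align 4] → 12
@12: c [1B, align 1] → 13
+3 pad (align 8)
@16: b [104B, align 8] → 120
@120: a [8B, align 8] → 128
@128: e [1B, align 1] → 129
+7 pad (align 8)
@136: f [8B, align 8] → 144

7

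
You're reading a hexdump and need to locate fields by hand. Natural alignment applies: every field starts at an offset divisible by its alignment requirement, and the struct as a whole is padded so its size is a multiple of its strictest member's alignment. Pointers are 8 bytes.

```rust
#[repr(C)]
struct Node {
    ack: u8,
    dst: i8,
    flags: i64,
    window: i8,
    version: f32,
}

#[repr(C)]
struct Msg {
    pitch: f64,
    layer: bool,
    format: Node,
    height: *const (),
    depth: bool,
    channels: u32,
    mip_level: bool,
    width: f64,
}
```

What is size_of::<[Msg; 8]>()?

Node: 0..1  ack  (1B, 1-aligned); 1..2  dst  (1B, 1-aligned); 2..8  -- padding (6B); 8..16  flags  (8B, 8-aligned); 16..17  window  (1B, 1-aligned); 17..20  -- padding (3B); 20..24  version  (4B, 4-aligned); sizeof = 24, alignof = 8
0..8  pitch  (8B, 8-aligned)
8..9  layer  (1B, 1-aligned)
9..16  -- padding (7B)
16..40  format  (24B, 8-aligned)
40..48  height  (8B, 8-aligned)
48..49  depth  (1B, 1-aligned)
49..52  -- padding (3B)
52..56  channels  (4B, 4-aligned)
56..57  mip_level  (1B, 1-aligned)
57..64  -- padding (7B)
64..72  width  (8B, 8-aligned)
sizeof = 72, alignof = 8
array of 8: 8 × 72 = 576

576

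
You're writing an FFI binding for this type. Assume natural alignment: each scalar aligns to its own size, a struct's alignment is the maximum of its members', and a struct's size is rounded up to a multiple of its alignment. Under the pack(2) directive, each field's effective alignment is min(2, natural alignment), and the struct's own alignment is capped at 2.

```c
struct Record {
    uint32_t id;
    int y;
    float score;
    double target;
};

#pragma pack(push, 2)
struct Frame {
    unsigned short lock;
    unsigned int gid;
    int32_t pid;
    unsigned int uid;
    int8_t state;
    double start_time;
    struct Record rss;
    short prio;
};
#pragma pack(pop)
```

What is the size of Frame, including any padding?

50

Record: 0..4  id  (4B, 4-aligned); 4..8  y  (4B, 4-aligned); 8..12  score  (4B, 4-aligned); 12..16  -- padding (4B); 16..24  target  (8B, 8-aligned); sizeof = 24, alignof = 8
0..2  lock  (2B, 2-aligned)
2..6  gid  (4B, 2-aligned)
6..10  pid  (4B, 2-aligned)
10..14  uid  (4B, 2-aligned)
14..15  state  (1B, 1-aligned)
15..16  -- padding (1B)
16..24  start_time  (8B, 2-aligned)
24..48  rss  (24B, 2-aligned)
48..50  prio  (2B, 2-aligned)
sizeof = 50, alignof = 2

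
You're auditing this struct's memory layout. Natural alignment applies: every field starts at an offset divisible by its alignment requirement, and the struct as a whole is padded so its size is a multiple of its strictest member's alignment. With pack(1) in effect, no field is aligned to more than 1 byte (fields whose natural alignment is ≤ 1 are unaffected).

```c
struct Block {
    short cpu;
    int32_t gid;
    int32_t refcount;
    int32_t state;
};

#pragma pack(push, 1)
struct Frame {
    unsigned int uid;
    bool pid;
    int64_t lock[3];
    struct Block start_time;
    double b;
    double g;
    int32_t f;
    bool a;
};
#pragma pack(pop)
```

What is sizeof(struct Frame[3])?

198

Block: cpu at 0 (size 2, align 2) → ends 2; pad 2 to align 4 for gid; gid at 4 (size 4, align 4) → ends 8; refcount at 8 (size 4, align 4) → ends 12; state at 12 (size 4, align 4) → ends 16; total 16 bytes, alignment 4
uid at 0 (size 4, align 1) → ends 4
pid at 4 (size 1, align 1) → ends 5
lock at 5 (size 24, align 1) → ends 29
start_time at 29 (size 16, align 1) → ends 45
b at 45 (size 8, align 1) → ends 53
g at 53 (size 8, align 1) → ends 61
f at 61 (size 4, align 1) → ends 65
a at 65 (size 1, align 1) → ends 66
total 66 bytes, alignment 1
array of 3: 3 × 66 = 198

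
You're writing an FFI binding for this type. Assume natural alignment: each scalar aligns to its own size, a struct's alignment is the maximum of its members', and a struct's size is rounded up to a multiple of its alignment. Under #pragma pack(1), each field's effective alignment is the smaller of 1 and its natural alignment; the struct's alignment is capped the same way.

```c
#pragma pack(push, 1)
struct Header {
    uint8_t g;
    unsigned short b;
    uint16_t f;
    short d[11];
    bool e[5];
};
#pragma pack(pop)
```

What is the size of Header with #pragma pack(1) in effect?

@0: g [1B, align 1] → 1
@1: b [2B, align 1] → 3
@3: f [2B, align 1] → 5
@5: d [22B, align 1] → 27
@27: e [5B, align 1] → 32
size 32, align 1

32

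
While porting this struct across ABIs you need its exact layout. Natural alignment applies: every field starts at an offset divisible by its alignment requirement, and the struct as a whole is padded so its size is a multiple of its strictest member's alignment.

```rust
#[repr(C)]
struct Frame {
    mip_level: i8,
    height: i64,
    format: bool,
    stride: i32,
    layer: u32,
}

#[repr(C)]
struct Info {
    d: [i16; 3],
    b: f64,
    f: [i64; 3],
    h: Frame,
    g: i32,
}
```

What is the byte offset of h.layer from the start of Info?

Frame: mip_level at 0 (size 1, align 1) → ends 1; pad 7 to align 8 for height; height at 8 (size 8, align 8) → ends 16; format at 16 (size 1, align 1) → ends 17; pad 3 to align 4 for stride; stride at 20 (size 4, align 4) → ends 24; layer at 24 (size 4, align 4) → ends 28; tail pad 4 to reach multiple of 8; total 32 bytes, alignment 8
d at 0 (size 6, align 2) → ends 6
pad 2 to align 8 for b
b at 8 (size 8, align 8) → ends 16
f at 16 (size 24, align 8) → ends 40
h at 40 (size 32, align 8) → ends 72
within Frame: layer at 24
40 + 24 = 64

64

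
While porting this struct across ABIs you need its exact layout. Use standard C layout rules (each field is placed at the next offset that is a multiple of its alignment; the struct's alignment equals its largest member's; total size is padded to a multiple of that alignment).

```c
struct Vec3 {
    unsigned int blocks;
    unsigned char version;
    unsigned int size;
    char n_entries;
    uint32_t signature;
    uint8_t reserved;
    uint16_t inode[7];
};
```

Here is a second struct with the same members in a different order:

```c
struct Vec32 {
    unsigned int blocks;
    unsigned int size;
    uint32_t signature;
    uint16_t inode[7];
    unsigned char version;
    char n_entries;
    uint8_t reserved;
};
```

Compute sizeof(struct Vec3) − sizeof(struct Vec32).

blocks at 0 (size 4, align 4) → ends 4
version at 4 (size 1, align 1) → ends 5
pad 3 to align 4 for size
size at 8 (size 4, align 4) → ends 12
n_entries at 12 (size 1, align 1) → ends 13
pad 3 to align 4 for signature
signature at 16 (size 4, align 4) → ends 20
reserved at 20 (size 1, align 1) → ends 21
pad 1 to align 2 for inode
inode at 22 (size 14, align 2) → ends 36
total 36 bytes, alignment 4
— Vec32 —
blocks at 0 (size 4, align 4) → ends 4
size at 4 (size 4, align 4) → ends 8
signature at 8 (size 4, align 4) → ends 12
inode at 12 (size 14, align 2) → ends 26
version at 26 (size 1, align 1) → ends 27
n_entries at 27 (size 1, align 1) → ends 28
reserved at 28 (size 1, align 1) → ends 29
tail pad 3 to reach multiple of 4
total 32 bytes, alignment 4
36 − 32 = 4

4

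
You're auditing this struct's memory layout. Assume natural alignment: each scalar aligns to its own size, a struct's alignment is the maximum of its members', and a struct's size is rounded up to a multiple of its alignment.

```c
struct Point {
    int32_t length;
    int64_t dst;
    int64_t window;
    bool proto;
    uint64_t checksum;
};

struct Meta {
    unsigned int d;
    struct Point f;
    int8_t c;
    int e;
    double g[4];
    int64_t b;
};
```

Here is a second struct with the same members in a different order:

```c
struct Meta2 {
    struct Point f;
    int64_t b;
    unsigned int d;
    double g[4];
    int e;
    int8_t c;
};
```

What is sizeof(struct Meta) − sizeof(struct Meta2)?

0

Point: length at 0 (size 4, align 4) → ends 4; pad 4 to align 8 for dst; dst at 8 (size 8, align 8) → ends 16; window at 16 (size 8, align 8) → ends 24; proto at 24 (size 1, align 1) → ends 25; pad 7 to align 8 for checksum; checksum at 32 (size 8, align 8) → ends 40; total 40 bytes, alignment 8
d at 0 (size 4, align 4) → ends 4
pad 4 to align 8 for f
f at 8 (size 40, align 8) → ends 48
c at 48 (size 1, align 1) → ends 49
pad 3 to align 4 for e
e at 52 (size 4, align 4) → ends 56
g at 56 (size 32, align 8) → ends 88
b at 88 (size 8, align 8) → ends 96
total 96 bytes, alignment 8
— Meta2 —
f at 0 (size 40, align 8) → ends 40
b at 40 (size 8, align 8) → ends 48
d at 48 (size 4, align 4) → ends 52
pad 4 to align 8 for g
g at 56 (size 32, align 8) → ends 88
e at 88 (size 4, align 4) → ends 92
c at 92 (size 1, align 1) → ends 93
tail pad 3 to reach multiple of 8
total 96 bytes, alignment 8
96 − 96 = 0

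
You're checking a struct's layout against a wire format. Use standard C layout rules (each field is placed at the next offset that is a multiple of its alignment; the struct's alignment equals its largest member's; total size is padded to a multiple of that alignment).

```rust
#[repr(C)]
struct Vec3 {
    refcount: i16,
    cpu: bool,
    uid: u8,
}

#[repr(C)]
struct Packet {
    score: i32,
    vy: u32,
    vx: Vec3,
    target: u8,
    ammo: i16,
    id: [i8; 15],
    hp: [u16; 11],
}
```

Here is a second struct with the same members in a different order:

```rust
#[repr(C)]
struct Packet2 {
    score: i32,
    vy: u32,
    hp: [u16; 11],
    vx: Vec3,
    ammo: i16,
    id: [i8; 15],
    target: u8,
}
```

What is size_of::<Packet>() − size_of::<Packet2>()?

Vec3: refcount at 0 (size 2, align 2) → ends 2; cpu at 2 (size 1, align 1) → ends 3; uid at 3 (size 1, align 1) → ends 4; total 4 bytes, alignment 2
score at 0 (size 4, align 4) → ends 4
vy at 4 (size 4, align 4) → ends 8
vx at 8 (size 4, align 2) → ends 12
target at 12 (size 1, align 1) → ends 13
pad 1 to align 2 for ammo
ammo at 14 (size 2, align 2) → ends 16
id at 16 (size 15, align 1) → ends 31
pad 1 to align 2 for hp
hp at 32 (size 22, align 2) → ends 54
tail pad 2 to reach multiple of 4
total 56 bytes, alignment 4
— Packet2 —
score at 0 (size 4, align 4) → ends 4
vy at 4 (size 4, align 4) → ends 8
hp at 8 (size 22, align 2) → ends 30
vx at 30 (size 4, align 2) → ends 34
ammo at 34 (size 2, align 2) → ends 36
id at 36 (size 15, align 1) → ends 51
target at 51 (size 1, align 1) → ends 52
total 52 bytes, alignment 4
56 − 52 = 4

4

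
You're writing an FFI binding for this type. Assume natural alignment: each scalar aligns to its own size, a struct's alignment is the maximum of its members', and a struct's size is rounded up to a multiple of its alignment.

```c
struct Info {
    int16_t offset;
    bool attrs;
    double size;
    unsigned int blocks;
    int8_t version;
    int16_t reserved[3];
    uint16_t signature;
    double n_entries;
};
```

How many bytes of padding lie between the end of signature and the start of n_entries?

2

@0: offset [2B, align 2] → 2
@2: attrs [1B, align 1] → 3
+5 pad (align 8)
@8: size [8B, align 8] → 16
@16: blocks [4B, align 4] → 20
@20: version [1B, align 1] → 21
+1 pad (align 2)
@22: reserved [6B, align 2] → 28
@28: signature [2B, align 2] → 30
+2 pad (align 8)
@32: n_entries [8B, align 8] → 40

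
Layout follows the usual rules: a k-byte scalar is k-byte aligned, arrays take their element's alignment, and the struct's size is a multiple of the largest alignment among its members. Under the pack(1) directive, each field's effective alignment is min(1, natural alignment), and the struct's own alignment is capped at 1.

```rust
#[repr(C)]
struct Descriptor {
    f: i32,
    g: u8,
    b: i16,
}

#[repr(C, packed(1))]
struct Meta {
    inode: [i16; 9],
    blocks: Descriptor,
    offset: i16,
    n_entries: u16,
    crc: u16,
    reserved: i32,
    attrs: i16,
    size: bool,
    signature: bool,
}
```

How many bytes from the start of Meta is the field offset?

Descriptor: @0: f [4B, align 4] → 4; @4: g [1B, align 1] → 5; +1 pad (align 2); @6: b [2B, align 2] → 8; size 8, align 4
@0: inode [18B, align 1] → 18
@18: blocks [8B, align 1] → 26
@26: offset [2B, align 1] → 28

26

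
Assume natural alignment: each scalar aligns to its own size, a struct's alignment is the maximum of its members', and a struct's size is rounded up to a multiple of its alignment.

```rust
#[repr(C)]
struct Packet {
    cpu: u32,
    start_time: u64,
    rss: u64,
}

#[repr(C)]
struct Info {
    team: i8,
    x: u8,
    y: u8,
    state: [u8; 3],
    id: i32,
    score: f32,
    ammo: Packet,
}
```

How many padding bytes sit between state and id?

2

Packet: @0: cpu [4B, align 4] → 4; +4 pad (align 8); @8: start_time [8B, align 8] → 16; @16: rss [8B, align 8] → 24; size 24, align 8
@0: team [1B, align 1] → 1
@1: x [1B, align 1] → 2
@2: y [1B, align 1] → 3
@3: state [3B, align 1] → 6
+2 pad (align 4)
@8: id [4B, align 4] → 12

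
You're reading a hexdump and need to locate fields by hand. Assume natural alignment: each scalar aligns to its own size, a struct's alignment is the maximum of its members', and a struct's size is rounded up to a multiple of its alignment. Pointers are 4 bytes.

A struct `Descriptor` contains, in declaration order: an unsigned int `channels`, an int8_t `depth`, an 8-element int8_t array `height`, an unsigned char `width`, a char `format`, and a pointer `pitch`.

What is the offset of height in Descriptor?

5

0..4  channels  (4B, 4-aligned)
4..5  depth  (1B, 1-aligned)
5..13  height  (8B, 1-aligned)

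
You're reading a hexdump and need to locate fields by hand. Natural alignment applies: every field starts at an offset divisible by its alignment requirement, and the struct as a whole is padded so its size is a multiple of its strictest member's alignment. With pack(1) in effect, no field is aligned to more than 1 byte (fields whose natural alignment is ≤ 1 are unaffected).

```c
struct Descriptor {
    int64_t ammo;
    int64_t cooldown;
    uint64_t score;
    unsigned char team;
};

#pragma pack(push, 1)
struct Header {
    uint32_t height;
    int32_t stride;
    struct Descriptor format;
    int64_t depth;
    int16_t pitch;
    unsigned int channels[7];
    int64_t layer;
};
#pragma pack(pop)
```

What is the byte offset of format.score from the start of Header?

Descriptor: @0: ammo [8B, align 8] → 8; @8: cooldown [8B, align 8] → 16; @16: score [8B, align 8] → 24; @24: team [1B, align 1] → 25; +7 tail pad (align 8); size 32, align 8
@0: height [4B, align 1] → 4
@4: stride [4B, align 1] → 8
@8: format [32B, align 1] → 40
within Descriptor: score at 16
8 + 16 = 24

24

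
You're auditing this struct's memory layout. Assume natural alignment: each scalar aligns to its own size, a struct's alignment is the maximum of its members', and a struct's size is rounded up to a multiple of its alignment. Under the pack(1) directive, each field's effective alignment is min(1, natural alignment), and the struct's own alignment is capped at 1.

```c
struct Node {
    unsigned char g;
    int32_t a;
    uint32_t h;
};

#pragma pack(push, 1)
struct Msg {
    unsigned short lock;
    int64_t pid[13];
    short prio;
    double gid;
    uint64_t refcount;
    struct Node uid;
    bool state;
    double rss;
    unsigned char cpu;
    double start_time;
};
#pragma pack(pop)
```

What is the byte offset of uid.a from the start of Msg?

Node: @0: g [1B, align 1] → 1; +3 pad (align 4); @4: a [4B, align 4] → 8; @8: h [4B, align 4] → 12; size 12, align 4
@0: lock [2B, align 1] → 2
@2: pid [104B, align 1] → 106
@106: prio [2B, align 1] → 108
@108: gid [8B, align 1] → 116
@116: refcount [8B, align 1] → 124
@124: uid [12B, align 1] → 136
within Node: a at 4
124 + 4 = 128

128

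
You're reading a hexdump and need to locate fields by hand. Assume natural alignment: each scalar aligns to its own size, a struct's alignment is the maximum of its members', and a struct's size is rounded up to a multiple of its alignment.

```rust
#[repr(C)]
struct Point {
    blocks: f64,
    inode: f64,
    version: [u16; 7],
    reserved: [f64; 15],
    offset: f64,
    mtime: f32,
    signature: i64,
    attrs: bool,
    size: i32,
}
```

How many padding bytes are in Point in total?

@0: blocks [8B, align 8] → 8
@8: inode [8B, align 8] → 16
@16: version [14B, align 2] → 30
+2 pad (align 8)
@32: reserved [120B, align 8] → 152
@152: offset [8B, align 8] → 160
@160: mtime [4B, align 4] → 164
+4 pad (align 8)
@168: signature [8B, align 8] → 176
@176: attrs [1B, align 1] → 177
+3 pad (align 4)
@180: size [4B, align 4] → 184
size 184, align 8
data bytes 175, size 184 → padding 9

9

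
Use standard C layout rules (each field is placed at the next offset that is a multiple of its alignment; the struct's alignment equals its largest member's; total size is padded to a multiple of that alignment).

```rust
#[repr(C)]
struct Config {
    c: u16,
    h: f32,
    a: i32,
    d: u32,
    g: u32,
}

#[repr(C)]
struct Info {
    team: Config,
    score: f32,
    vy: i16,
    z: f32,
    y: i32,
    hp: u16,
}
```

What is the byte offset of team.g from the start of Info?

16

Config: c at 0 (size 2, align 2) → ends 2; pad 2 to align 4 for h; h at 4 (size 4, align 4) → ends 8; a at 8 (size 4, align 4) → ends 12; d at 12 (size 4, align 4) → ends 16; g at 16 (size 4, align 4) → ends 20; total 20 bytes, alignment 4
team at 0 (size 20, align 4) → ends 20
within Config: g at 16
0 + 16 = 16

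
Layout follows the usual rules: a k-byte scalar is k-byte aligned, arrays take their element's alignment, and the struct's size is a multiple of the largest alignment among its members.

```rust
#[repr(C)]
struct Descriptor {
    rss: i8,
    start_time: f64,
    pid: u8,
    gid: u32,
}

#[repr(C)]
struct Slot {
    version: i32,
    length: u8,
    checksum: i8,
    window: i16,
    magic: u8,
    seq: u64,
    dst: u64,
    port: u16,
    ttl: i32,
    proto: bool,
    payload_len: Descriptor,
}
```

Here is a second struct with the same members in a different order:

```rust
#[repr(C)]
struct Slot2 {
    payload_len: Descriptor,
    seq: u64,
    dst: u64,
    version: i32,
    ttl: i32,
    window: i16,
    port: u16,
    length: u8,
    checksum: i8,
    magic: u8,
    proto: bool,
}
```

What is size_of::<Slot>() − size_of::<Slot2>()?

16

Descriptor: rss at 0 (size 1, align 1) → ends 1; pad 7 to align 8 for start_time; start_time at 8 (size 8, align 8) → ends 16; pid at 16 (size 1, align 1) → ends 17; pad 3 to align 4 for gid; gid at 20 (size 4, align 4) → ends 24; total 24 bytes, alignment 8
version at 0 (size 4, align 4) → ends 4
length at 4 (size 1, align 1) → ends 5
checksum at 5 (size 1, align 1) → ends 6
window at 6 (size 2, align 2) → ends 8
magic at 8 (size 1, align 1) → ends 9
pad 7 to align 8 for seq
seq at 16 (size 8, align 8) → ends 24
dst at 24 (size 8, align 8) → ends 32
port at 32 (size 2, align 2) → ends 34
pad 2 to align 4 for ttl
ttl at 36 (size 4, align 4) → ends 40
proto at 40 (size 1, align 1) → ends 41
pad 7 to align 8 for payload_len
payload_len at 48 (size 24, align 8) → ends 72
total 72 bytes, alignment 8
— Slot2 —
payload_len at 0 (size 24, align 8) → ends 24
seq at 24 (size 8, align 8) → ends 32
dst at 32 (size 8, align 8) → ends 40
version at 40 (size 4, align 4) → ends 44
ttl at 44 (size 4, align 4) → ends 48
window at 48 (size 2, align 2) → ends 50
port at 50 (size 2, align 2) → ends 52
length at 52 (size 1, align 1) → ends 53
checksum at 53 (size 1, align 1) → ends 54
magic at 54 (size 1, align 1) → ends 55
proto at 55 (size 1, align 1) → ends 56
total 56 bytes, alignment 8
72 − 56 = 16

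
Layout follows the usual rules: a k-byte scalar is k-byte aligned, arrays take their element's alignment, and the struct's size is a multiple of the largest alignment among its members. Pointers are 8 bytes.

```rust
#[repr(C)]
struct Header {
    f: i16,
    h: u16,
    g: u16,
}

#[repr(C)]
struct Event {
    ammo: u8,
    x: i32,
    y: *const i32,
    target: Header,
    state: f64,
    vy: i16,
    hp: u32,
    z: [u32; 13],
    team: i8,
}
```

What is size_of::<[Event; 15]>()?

1440

Header: f at 0 (size 2, align 2) → ends 2; h at 2 (size 2, align 2) → ends 4; g at 4 (size 2, align 2) → ends 6; total 6 bytes, alignment 2
ammo at 0 (size 1, align 1) → ends 1
pad 3 to align 4 for x
x at 4 (size 4, align 4) → ends 8
y at 8 (size 8, align 8) → ends 16
target at 16 (size 6, align 2) → ends 22
pad 2 to align 8 for state
state at 24 (size 8, align 8) → ends 32
vy at 32 (size 2, align 2) → ends 34
pad 2 to align 4 for hp
hp at 36 (size 4, align 4) → ends 40
z at 40 (size 52, align 4) → ends 92
team at 92 (size 1, align 1) → ends 93
tail pad 3 to reach multiple of 8
total 96 bytes, alignment 8
array of 15: 15 × 96 = 1440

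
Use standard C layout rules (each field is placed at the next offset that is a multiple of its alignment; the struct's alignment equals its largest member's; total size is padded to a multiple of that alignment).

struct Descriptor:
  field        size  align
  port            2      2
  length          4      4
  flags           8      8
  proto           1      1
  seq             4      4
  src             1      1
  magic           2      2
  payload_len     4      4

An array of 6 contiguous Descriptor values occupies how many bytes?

192

@0: port [2B, align 2] → 2
+2 pad (align 4)
@4: length [4B, align 4] → 8
@8: flags [8B, align 8] → 16
@16: proto [1B, align 1] → 17
+3 pad (align 4)
@20: seq [4B, align 4] → 24
@24: src [1B, align 1] → 25
+1 pad (align 2)
@26: magic [2B, align 2] → 28
@28: payload_len [4B, align 4] → 32
size 32, align 8
array of 6: 6 × 32 = 192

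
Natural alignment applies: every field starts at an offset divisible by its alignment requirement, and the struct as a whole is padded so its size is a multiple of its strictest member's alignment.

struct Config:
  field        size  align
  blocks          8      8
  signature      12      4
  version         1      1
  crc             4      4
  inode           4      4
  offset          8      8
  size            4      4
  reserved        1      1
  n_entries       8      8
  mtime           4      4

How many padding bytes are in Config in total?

@0: blocks [8B, align 8] → 8
@8: signature [12B, align 4] → 20
@20: version [1B, align 1] → 21
+3 pad (align 4)
@24: crc [4B, align 4] → 28
@28: inode [4B, align 4] → 32
@32: offset [8B, align 8] → 40
@40: size [4B, align 4] → 44
@44: reserved [1B, align 1] → 45
+3 pad (align 8)
@48: n_entries [8B, align 8] → 56
@56: mtime [4B, align 4] → 60
+4 tail pad (align 8)
size 64, align 8
data bytes 54, size 64 → padding 10

10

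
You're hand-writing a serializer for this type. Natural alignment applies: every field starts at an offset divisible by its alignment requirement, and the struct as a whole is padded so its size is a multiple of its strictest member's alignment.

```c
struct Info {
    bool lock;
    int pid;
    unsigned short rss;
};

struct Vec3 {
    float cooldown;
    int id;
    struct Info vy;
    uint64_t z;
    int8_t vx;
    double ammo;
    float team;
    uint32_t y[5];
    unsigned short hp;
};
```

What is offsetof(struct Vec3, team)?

Info: lock at 0 (size 1, align 1) → ends 1; pad 3 to align 4 for pid; pid at 4 (size 4, align 4) → ends 8; rss at 8 (size 2, align 2) → ends 10; tail pad 2 to reach multiple of 4; total 12 bytes, alignment 4
cooldown at 0 (size 4, align 4) → ends 4
id at 4 (size 4, align 4) → ends 8
vy at 8 (size 12, align 4) → ends 20
pad 4 to align 8 for z
z at 24 (size 8, align 8) → ends 32
vx at 32 (size 1, align 1) → ends 33
pad 7 to align 8 for ammo
ammo at 40 (size 8, align 8) → ends 48
team at 48 (size 4, align 4) → ends 52

48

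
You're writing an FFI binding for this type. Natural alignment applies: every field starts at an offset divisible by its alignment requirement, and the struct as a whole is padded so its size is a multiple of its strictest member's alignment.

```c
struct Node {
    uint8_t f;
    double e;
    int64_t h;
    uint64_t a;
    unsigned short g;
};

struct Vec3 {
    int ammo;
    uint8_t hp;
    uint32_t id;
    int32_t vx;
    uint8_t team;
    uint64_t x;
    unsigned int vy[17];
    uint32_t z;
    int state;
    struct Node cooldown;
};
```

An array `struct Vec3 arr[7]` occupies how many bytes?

Node: f at 0 (size 1, align 1) → ends 1; pad 7 to align 8 for e; e at 8 (size 8, align 8) → ends 16; h at 16 (size 8, align 8) → ends 24; a at 24 (size 8, align 8) → ends 32; g at 32 (size 2, align 2) → ends 34; tail pad 6 to reach multiple of 8; total 40 bytes, alignment 8
ammo at 0 (size 4, align 4) → ends 4
hp at 4 (size 1, align 1) → ends 5
pad 3 to align 4 for id
id at 8 (size 4, align 4) → ends 12
vx at 12 (size 4, align 4) → ends 16
team at 16 (size 1, align 1) → ends 17
pad 7 to align 8 for x
x at 24 (size 8, align 8) → ends 32
vy at 32 (size 68, align 4) → ends 100
z at 100 (size 4, align 4) → ends 104
state at 104 (size 4, align 4) → ends 108
pad 4 to align 8 for cooldown
cooldown at 112 (size 40, align 8) → ends 152
total 152 bytes, alignment 8
array of 7: 7 × 152 = 1064

1064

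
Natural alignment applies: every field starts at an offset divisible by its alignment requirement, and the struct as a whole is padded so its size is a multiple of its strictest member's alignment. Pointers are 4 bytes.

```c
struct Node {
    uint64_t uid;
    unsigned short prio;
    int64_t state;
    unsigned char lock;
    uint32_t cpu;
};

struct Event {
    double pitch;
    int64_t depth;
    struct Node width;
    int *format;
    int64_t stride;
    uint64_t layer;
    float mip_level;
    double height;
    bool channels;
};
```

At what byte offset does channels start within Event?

88

Node: uid at 0 (size 8, align 8) → ends 8; prio at 8 (size 2, align 2) → ends 10; pad 6 to align 8 for state; state at 16 (size 8, align 8) → ends 24; lock at 24 (size 1, align 1) → ends 25; pad 3 to align 4 for cpu; cpu at 28 (size 4, align 4) → ends 32; total 32 bytes, alignment 8
pitch at 0 (size 8, align 8) → ends 8
depth at 8 (size 8, align 8) → ends 16
width at 16 (size 32, align 8) → ends 48
format at 48 (size 4, align 4) → ends 52
pad 4 to align 8 for stride
stride at 56 (size 8, align 8) → ends 64
layer at 64 (size 8, align 8) → ends 72
mip_level at 72 (size 4, align 4) → ends 76
pad 4 to align 8 for height
height at 80 (size 8, align 8) → ends 88
channels at 88 (size 1, align 1) → ends 89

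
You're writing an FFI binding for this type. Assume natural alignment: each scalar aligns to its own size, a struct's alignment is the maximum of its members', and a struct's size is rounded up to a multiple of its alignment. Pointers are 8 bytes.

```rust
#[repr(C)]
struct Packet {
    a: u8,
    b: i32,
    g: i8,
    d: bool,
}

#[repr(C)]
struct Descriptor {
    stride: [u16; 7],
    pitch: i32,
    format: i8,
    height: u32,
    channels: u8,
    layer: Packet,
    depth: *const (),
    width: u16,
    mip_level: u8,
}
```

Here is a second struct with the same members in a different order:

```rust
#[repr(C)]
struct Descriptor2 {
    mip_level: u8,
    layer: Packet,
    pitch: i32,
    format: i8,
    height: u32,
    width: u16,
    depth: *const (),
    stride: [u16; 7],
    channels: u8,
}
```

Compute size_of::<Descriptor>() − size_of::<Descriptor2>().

Packet: a at 0 (size 1, align 1) → ends 1; pad 3 to align 4 for b; b at 4 (size 4, align 4) → ends 8; g at 8 (size 1, align 1) → ends 9; d at 9 (size 1, align 1) → ends 10; tail pad 2 to reach multiple of 4; total 12 bytes, alignment 4
stride at 0 (size 14, align 2) → ends 14
pad 2 to align 4 for pitch
pitch at 16 (size 4, align 4) → ends 20
format at 20 (size 1, align 1) → ends 21
pad 3 to align 4 for height
height at 24 (size 4, align 4) → ends 28
channels at 28 (size 1, align 1) → ends 29
pad 3 to align 4 for layer
layer at 32 (size 12, align 4) → ends 44
pad 4 to align 8 for depth
depth at 48 (size 8, align 8) → ends 56
width at 56 (size 2, align 2) → ends 58
mip_level at 58 (size 1, align 1) → ends 59
tail pad 5 to reach multiple of 8
total 64 bytes, alignment 8
— Descriptor2 —
mip_level at 0 (size 1, align 1) → ends 1
pad 3 to align 4 for layer
layer at 4 (size 12, align 4) → ends 16
pitch at 16 (size 4, align 4) → ends 20
format at 20 (size 1, align 1) → ends 21
pad 3 to align 4 for height
height at 24 (size 4, align 4) → ends 28
width at 28 (size 2, align 2) → ends 30
pad 2 to align 8 for depth
depth at 32 (size 8, align 8) → ends 40
stride at 40 (size 14, align 2) → ends 54
channels at 54 (size 1, align 1) → ends 55
tail pad 1 to reach multiple of 8
total 56 bytes, alignment 8
64 − 56 = 8

8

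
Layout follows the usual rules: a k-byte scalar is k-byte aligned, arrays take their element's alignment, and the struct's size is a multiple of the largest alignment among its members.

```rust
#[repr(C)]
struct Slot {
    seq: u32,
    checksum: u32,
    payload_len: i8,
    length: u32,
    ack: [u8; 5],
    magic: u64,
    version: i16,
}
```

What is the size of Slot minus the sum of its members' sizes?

0..4  seq  (4B, 4-aligned)
4..8  checksum  (4B, 4-aligned)
8..9  payload_len  (1B, 1-aligned)
9..12  -- padding (3B)
12..16  length  (4B, 4-aligned)
16..21  ack  (5B, 1-aligned)
21..24  -- padding (3B)
24..32  magic  (8B, 8-aligned)
32..34  version  (2B, 2-aligned)
34..40  -- tail padding (6B)
sizeof = 40, alignof = 8
data bytes 28, size 40 → padding 12

12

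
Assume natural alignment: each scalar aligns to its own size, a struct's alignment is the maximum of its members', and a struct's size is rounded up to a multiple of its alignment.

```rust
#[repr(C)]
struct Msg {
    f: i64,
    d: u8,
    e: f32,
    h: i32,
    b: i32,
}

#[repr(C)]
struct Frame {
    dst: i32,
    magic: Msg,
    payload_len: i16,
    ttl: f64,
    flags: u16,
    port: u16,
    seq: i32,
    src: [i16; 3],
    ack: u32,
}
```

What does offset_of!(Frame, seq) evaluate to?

Msg: 0..8  f  (8B, 8-aligned); 8..9  d  (1B, 1-aligned); 9..12  -- padding (3B); 12..16  e  (4B, 4-aligned); 16..20  h  (4B, 4-aligned); 20..24  b  (4B, 4-aligned); sizeof = 24, alignof = 8
0..4  dst  (4B, 4-aligned)
4..8  -- padding (4B)
8..32  magic  (24B, 8-aligned)
32..34  payload_len  (2B, 2-aligned)
34..40  -- padding (6B)
40..48  ttl  (8B, 8-aligned)
48..50  flags  (2B, 2-aligned)
50..52  port  (2B, 2-aligned)
52..56  seq  (4B, 4-aligned)

52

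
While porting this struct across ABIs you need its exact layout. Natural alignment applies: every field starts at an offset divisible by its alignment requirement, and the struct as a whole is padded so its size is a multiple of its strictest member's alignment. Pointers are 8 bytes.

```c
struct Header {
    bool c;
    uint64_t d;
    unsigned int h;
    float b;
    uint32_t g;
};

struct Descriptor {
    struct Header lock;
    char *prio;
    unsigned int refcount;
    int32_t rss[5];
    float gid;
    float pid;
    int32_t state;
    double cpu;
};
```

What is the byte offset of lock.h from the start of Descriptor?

Header: @0: c [1B, align 1] → 1; +7 pad (align 8); @8: d [8B, align 8] → 16; @16: h [4B, align 4] → 20; @20: b [4B, align 4] → 24; @24: g [4B, align 4] → 28; +4 tail pad (align 8); size 32, align 8
@0: lock [32B, align 8] → 32
within Header: h at 16
0 + 16 = 16

16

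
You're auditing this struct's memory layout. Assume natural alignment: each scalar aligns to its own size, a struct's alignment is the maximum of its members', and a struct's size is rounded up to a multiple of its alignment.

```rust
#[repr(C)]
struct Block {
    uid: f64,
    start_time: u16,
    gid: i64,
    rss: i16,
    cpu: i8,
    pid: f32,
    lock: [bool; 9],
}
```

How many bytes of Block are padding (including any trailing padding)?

14

@0: uid [8B, align 8] → 8
@8: start_time [2B, align 2] → 10
+6 pad (align 8)
@16: gid [8B, align 8] → 24
@24: rss [2B, align 2] → 26
@26: cpu [1B, align 1] → 27
+1 pad (align 4)
@28: pid [4B, align 4] → 32
@32: lock [9B, align 1] → 41
+7 tail pad (align 8)
size 48, align 8
data bytes 34, size 48 → padding 14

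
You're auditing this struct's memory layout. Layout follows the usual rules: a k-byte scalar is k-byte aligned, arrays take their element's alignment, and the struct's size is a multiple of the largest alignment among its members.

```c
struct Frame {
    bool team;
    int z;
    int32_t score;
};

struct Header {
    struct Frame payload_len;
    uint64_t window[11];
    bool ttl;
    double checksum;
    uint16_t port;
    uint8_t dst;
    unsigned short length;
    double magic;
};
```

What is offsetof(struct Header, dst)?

Frame: team at 0 (size 1, align 1) → ends 1; pad 3 to align 4 for z; z at 4 (size 4, align 4) → ends 8; score at 8 (size 4, align 4) → ends 12; total 12 bytes, alignment 4
payload_len at 0 (size 12, align 4) → ends 12
pad 4 to align 8 for window
window at 16 (size 88, align 8) → ends 104
ttl at 104 (size 1, align 1) → ends 105
pad 7 to align 8 for checksum
checksum at 112 (size 8, align 8) → ends 120
port at 120 (size 2, align 2) → ends 122
dst at 122 (size 1, align 1) → ends 123

122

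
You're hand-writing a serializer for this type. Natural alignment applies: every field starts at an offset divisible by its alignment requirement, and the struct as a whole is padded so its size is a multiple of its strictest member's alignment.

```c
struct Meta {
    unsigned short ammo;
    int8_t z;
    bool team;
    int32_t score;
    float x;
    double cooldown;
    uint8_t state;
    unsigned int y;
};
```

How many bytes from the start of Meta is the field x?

ammo at 0 (size 2, align 2) → ends 2
z at 2 (size 1, align 1) → ends 3
team at 3 (size 1, align 1) → ends 4
score at 4 (size 4, align 4) → ends 8
x at 8 (size 4, align 4) → ends 12

8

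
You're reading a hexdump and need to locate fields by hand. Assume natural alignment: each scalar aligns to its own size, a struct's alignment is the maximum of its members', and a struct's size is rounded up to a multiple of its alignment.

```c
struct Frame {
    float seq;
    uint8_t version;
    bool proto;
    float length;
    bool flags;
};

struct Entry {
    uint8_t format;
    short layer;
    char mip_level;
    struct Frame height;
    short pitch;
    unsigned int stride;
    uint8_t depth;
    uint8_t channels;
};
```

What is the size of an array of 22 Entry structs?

792

Frame: seq at 0 (size 4, align 4) → ends 4; version at 4 (size 1, align 1) → ends 5; proto at 5 (size 1, align 1) → ends 6; pad 2 to align 4 for length; length at 8 (size 4, align 4) → ends 12; flags at 12 (size 1, align 1) → ends 13; tail pad 3 to reach multiple of 4; total 16 bytes, alignment 4
format at 0 (size 1, align 1) → ends 1
pad 1 to align 2 for layer
layer at 2 (size 2, align 2) → ends 4
mip_level at 4 (size 1, align 1) → ends 5
pad 3 to align 4 for height
height at 8 (size 16, align 4) → ends 24
pitch at 24 (size 2, align 2) → ends 26
pad 2 to align 4 for stride
stride at 28 (size 4, align 4) → ends 32
depth at 32 (size 1, align 1) → ends 33
channels at 33 (size 1, align 1) → ends 34
tail pad 2 to reach multiple of 4
total 36 bytes, alignment 4
array of 22: 22 × 36 = 792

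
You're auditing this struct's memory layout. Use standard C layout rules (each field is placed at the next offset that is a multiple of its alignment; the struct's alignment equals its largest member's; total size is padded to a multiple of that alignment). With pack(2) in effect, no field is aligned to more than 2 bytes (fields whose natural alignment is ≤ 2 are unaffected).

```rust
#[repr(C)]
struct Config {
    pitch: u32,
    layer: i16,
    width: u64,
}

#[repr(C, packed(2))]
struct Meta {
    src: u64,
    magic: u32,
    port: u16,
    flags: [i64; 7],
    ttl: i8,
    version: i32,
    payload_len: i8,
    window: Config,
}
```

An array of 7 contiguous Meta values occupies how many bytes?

Config: pitch at 0 (size 4, align 4) → ends 4; layer at 4 (size 2, align 2) → ends 6; pad 2 to align 8 for width; width at 8 (size 8, align 8) → ends 16; total 16 bytes, alignment 8
src at 0 (size 8, align 2) → ends 8
magic at 8 (size 4, align 2) → ends 12
port at 12 (size 2, align 2) → ends 14
flags at 14 (size 56, align 2) → ends 70
ttl at 70 (size 1, align 1) → ends 71
pad 1 to align 2 for version
version at 72 (size 4, align 2) → ends 76
payload_len at 76 (size 1, align 1) → ends 77
pad 1 to align 2 for window
window at 78 (size 16, align 2) → ends 94
total 94 bytes, alignment 2
array of 7: 7 × 94 = 658

658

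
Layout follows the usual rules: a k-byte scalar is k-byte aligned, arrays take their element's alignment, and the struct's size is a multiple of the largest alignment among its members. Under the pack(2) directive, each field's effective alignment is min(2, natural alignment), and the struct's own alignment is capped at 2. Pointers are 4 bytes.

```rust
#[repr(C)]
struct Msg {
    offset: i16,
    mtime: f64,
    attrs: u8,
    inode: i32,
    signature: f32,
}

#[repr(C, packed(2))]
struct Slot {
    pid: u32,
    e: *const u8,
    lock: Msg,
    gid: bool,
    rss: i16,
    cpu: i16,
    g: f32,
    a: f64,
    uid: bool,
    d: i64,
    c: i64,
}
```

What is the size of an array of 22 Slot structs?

Msg: offset at 0 (size 2, align 2) → ends 2; pad 6 to align 8 for mtime; mtime at 8 (size 8, align 8) → ends 16; attrs at 16 (size 1, align 1) → ends 17; pad 3 to align 4 for inode; inode at 20 (size 4, align 4) → ends 24; signature at 24 (size 4, align 4) → ends 28; tail pad 4 to reach multiple of 8; total 32 bytes, alignment 8
pid at 0 (size 4, align 2) → ends 4
e at 4 (size 4, align 2) → ends 8
lock at 8 (size 32, align 2) → ends 40
gid at 40 (size 1, align 1) → ends 41
pad 1 to align 2 for rss
rss at 42 (size 2, align 2) → ends 44
cpu at 44 (size 2, align 2) → ends 46
g at 46 (size 4, align 2) → ends 50
a at 50 (size 8, align 2) → ends 58
uid at 58 (size 1, align 1) → ends 59
pad 1 to align 2 for d
d at 60 (size 8, align 2) → ends 68
c at 68 (size 8, align 2) → ends 76
total 76 bytes, alignment 2
array of 22: 22 × 76 = 1672

1672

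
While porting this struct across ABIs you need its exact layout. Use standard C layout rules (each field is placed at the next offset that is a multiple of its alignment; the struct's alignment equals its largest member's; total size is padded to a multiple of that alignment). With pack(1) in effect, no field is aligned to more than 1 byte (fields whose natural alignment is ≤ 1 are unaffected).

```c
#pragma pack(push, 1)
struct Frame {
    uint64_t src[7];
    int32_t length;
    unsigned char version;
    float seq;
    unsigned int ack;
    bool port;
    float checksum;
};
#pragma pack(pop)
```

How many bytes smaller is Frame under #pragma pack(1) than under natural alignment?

6

natural layout:
  @0: src [56B, align 8] → 56
  @56: length [4B, align 4] → 60
  @60: version [1B, align 1] → 61
  +3 pad (align 4)
  @64: seq [4B, align 4] → 68
  @68: ack [4B, align 4] → 72
  @72: port [1B, align 1] → 73
  +3 pad (align 4)
  @76: checksum [4B, align 4] → 80
  size 80, align 8
packed(1) layout:
  @0: src [56B, align 1] → 56
  @56: length [4B, align 1] → 60
  @60: version [1B, align 1] → 61
  @61: seq [4B, align 1] → 65
  @65: ack [4B, align 1] → 69
  @69: port [1B, align 1] → 70
  @70: checksum [4B, align 1] → 74
  size 74, align 1
80 − 74 = 6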